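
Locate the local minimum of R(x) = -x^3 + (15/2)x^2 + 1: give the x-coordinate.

R'(x) = -3x^2 + 15x = 0 at x = 0, 5.
Since R''(x) = -6x + 15, we get R''(0) = 15 > 0 ⇒ local minimum; R''(5) = -15 < 0 ⇒ local maximum.
The local minimum is R(0) = 1.

0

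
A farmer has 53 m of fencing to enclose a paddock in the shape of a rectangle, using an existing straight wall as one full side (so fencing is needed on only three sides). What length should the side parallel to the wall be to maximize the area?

Let the sides perpendicular to the wall have length x and the parallel side y, so 2x + y = 53 and the area is A = xy = x(53 − 2x).
A'(x) = 53 − 4x = 0 gives x = 53/4, and A''(x) = −4 < 0 confirms a maximum.
Then y = 53 − 2·53/4 = 53/2 and A = 2809/8.

53/2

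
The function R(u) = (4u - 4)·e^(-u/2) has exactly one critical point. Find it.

Differentiating with the product rule gives R'(u) = (-2u + 6)·e^(-u/2). Since e^(-u/2) > 0, the only critical point is u = 3.
R''(3) has the same sign as -2 < 0, so this is a local maximum.
R(3) = (8)·e^(-3/2) ≈ 1.7850.

3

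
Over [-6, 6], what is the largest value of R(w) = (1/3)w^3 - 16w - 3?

The derivative is w^2 - 16, which vanishes at w = -4 and w = 4.
Candidates: R(-6) = 21; R(-4) = 119/3; R(4) = -137/3; R(6) = -27.
Hence the absolute maximum is 119/3 at w = -4.

119/3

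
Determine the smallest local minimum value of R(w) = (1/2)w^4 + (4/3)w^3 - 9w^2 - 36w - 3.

Critical points: R'(w) = 2w^3 + 4w^2 - 18w - 36 vanishes at w = -3, -2, 3.
R''(w) = 6w^2 + 8w - 18. R''(-3) = 12 > 0 ⇒ local minimum; R''(-2) = -10 < 0 ⇒ local maximum; R''(3) = 60 > 0 ⇒ local minimum.
The smallest local minimum is R(3) = -231/2.

-231/2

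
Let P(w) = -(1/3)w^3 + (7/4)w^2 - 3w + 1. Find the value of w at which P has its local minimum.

P'(w) = -w^2 + (7/2)w - 3. Setting P'(w) = 0 gives w ∈ {3/2, 2}.
Since P''(w) = -2w + 7/2, we get P''(3/2) = 1/2 > 0 ⇒ local minimum; P''(2) = -1/2 < 0 ⇒ local maximum.
Thus P has its local minimum at w = 3/2, with value -11/16.

3/2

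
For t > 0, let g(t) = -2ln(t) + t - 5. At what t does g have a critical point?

2

g'(t) = -2/t + 1 = 0 gives t = 2.
g''(t) = 2/t², which is positive for t > 0, so this is a local minimum.
g(2) = -2·ln(2) + 2 - 5 ≈ -4.3863.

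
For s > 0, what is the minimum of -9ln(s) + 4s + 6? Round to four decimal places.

7.7016

g'(s) = -9/s + 4 = 0 gives s = 9/4.
g''(s) = 9/s², which is positive for s > 0, so this is a local minimum.
g(9/4) = -9·ln(9/4) + 9 + 6 ≈ 7.7016.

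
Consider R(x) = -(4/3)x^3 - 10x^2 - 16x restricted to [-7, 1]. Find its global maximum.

238/3

Differentiating, R'(x) = -4x^2 - 20x - 16; which vanishes at x = -4 and x = -1.
Compare values at every candidate in [-7, 1]: R(-7) = 238/3; R(-4) = -32/3; R(-1) = 22/3; R(1) = -82/3.
Hence the absolute maximum is 238/3 at x = -7.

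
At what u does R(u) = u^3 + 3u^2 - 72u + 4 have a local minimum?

4

R'(u) = 3u^2 + 6u - 72. Setting R'(u) = 0 gives u ∈ {-6, 4}.
Since R''(u) = 6u + 6, we get R''(-6) = -30 < 0 ⇒ local maximum; R''(4) = 30 > 0 ⇒ local minimum.
So the local minimum value is R(4) = -172.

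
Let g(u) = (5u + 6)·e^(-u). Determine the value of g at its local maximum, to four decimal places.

6.1070

Differentiating with the product rule gives g'(u) = (-5u - 1)·e^(-u). Since e^(-u) > 0, the only critical point is u = -1/5.
g''(-1/5) has the same sign as -5 < 0, so this is a local maximum.
g(-1/5) = (5)·e^(1/5) ≈ 6.1070.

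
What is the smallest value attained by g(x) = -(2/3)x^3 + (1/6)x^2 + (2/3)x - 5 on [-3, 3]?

-39/2

g'(x) = -2x^2 + (1/3)x + 2/3, which vanishes at x = -1/2 and x = 2/3.
Candidates: g(-3) = 25/2,  g(-1/2) = -125/24,  g(2/3) = -379/81,  g(3) = -39/2.
Hence the absolute minimum is -39/2 at x = 3.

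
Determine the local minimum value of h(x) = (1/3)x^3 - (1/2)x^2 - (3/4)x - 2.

-25/8

h'(x) = x^2 - x - 3/4 = 0 at x = -1/2, 3/2.
Second-derivative test with h''(x) = 2x - 1: h''(-1/2) = -2 < 0 ⇒ local maximum; h''(3/2) = 2 > 0 ⇒ local minimum.
So the local minimum value is h(3/2) = -25/8.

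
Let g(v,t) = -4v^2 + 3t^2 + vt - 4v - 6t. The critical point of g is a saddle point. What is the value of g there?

∂g/∂v = -8v + t - 4 = 0 and ∂g/∂t = v + 6t - 6 = 0, so (v, t) = (-18/49, 52/49).
The Hessian has g_{vv} = -8, g_{tt} = 6, g_{vt} = 1, giving D = -49 < 0, so the point is a saddle point.
g(-18/49, 52/49) = -120/49.

-120/49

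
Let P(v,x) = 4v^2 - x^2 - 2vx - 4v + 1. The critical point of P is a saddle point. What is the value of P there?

1/5

∂P/∂v = 8v - 2x - 4 = 0 and ∂P/∂x = -2v - 2x = 0, so (v, x) = (2/5, -2/5).
The Hessian has P_{vv} = 8, P_{xx} = -2, P_{vx} = -2, giving D = -20 < 0, so the point is a saddle point.
P(2/5, -2/5) = 1/5.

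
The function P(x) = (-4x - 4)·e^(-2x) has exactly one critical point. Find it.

-1/2

Differentiating with the product rule gives P'(x) = (8x + 4)·e^(-2x). Since e^(-2x) > 0, the only critical point is x = -1/2.
P''(-1/2) has the same sign as 8 > 0, so this is a local minimum.
P(-1/2) = (-2)·e^(1) ≈ -5.4366.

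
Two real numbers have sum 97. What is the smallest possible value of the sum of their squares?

With a + b = 97, a^2 + b^2 = a^2 + (97 − a)^2.
The derivative 2a − 2(97 − a) = 4a − 194 vanishes at a = 97/2; second derivative 4 > 0, a minimum.
The minimum is 2·(97/2)^2 = 9409/2.

9409/2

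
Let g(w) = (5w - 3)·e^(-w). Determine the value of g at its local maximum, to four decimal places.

1.0095

Differentiating with the product rule gives g'(w) = (-5w + 8)·e^(-w). Since e^(-w) > 0, the only critical point is w = 8/5.
g''(8/5) has the same sign as -5 < 0, so this is a local maximum.
g(8/5) = (5)·e^(-8/5) ≈ 1.0095.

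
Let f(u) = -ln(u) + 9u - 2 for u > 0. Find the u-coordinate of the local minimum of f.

1/9

f'(u) = -1/u + 9 = 0 gives u = 1/9.
f''(u) = 1/u², which is positive for u > 0, so this is a local minimum.
f(1/9) = -1·ln(1/9) + 1 - 2 ≈ 1.1972.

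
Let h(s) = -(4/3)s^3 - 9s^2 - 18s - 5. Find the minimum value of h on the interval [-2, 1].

-100/3

Differentiating, h'(s) = -4s^2 - 18s - 18; whose only zero in [-2, 1] is s = -3/2.
Evaluating at the critical points and endpoints: h(-2) = 17/3; h(-3/2) = 25/4; h(1) = -100/3.
Hence the absolute minimum is -100/3 at s = 1.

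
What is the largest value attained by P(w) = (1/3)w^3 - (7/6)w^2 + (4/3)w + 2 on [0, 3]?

9/2

P'(w) = w^2 - (7/3)w + 4/3, which vanishes at w = 1 and w = 4/3.
Evaluating at the critical points and endpoints: P(0) = 2; P(1) = 5/2; P(4/3) = 202/81; P(3) = 9/2.
The maximum over the interval is 9/2, attained at w = 3.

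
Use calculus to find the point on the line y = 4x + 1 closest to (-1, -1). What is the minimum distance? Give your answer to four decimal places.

Minimize D(x)^2 = (x + 1)^2 + (4x + 2)^2.
d/dx[D^2] = 2(x + 1) + 2·4·(4x + 2) = 0 ⇒ x = -9/17.
Then y = -19/17 and the distance is √(4/17) ≈ 0.4851.

0.4851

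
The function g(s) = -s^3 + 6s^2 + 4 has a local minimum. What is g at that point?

4

g'(s) = -3s^2 + 12s = 0 at s = 0, 4.
Since g''(s) = -6s + 12, we get g''(0) = 12 > 0 ⇒ local minimum; g''(4) = -12 < 0 ⇒ local maximum.
So the local minimum value is g(0) = 4.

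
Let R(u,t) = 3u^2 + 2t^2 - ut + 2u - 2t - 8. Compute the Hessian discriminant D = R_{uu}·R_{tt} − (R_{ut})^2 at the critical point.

∂R/∂u = 6u - t + 2 = 0 and ∂R/∂t = -u + 4t - 2 = 0, so (u, t) = (-6/23, 10/23).
The Hessian has R_{uu} = 6, R_{tt} = 4, R_{ut} = -1, giving D = 23 > 0 with R_{uu} > 0, so the point is a local minimum.
D = (6)·(4) − (-1)^2 = 23.

23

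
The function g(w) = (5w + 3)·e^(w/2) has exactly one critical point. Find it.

-13/5

By the product rule, g'(w) = ((5/2)w + 13/2)·e^(w/2). Since e^(w/2) > 0, the only critical point is w = -13/5.
g''(-13/5) has the same sign as 5/2 > 0, so this is a local minimum.
g(-13/5) = (-10)·e^(-13/10) ≈ -2.7253.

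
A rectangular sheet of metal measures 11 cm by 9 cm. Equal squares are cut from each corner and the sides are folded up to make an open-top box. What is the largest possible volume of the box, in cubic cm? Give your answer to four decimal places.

With cut size x, the volume is V(x) = x(11 − 2x)(9 − 2x) for 0 < x < 4.5.
V'(x) = 12x^2 − 80x + 99. Setting V'(x) = 0 gives x ≈ 1.6419 (the root in (0, 4.5)).
V''(x) = 24x − 80 is negative there, so this is the maximum; V ≈ 72.4198.

72.4198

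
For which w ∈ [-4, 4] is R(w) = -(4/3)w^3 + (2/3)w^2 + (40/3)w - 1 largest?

The derivative is -4w^2 + (4/3)w + 40/3, which vanishes at w = -5/3 and w = 2.
Candidates: R(-4) = 125/3, R(-5/3) = -1231/81, R(2) = 53/3, R(4) = -67/3.
So the maximum is R(-4) = 125/3.

-4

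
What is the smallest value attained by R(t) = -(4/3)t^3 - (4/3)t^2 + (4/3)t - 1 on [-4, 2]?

-43/3

The derivative is -4t^2 - (8/3)t + 4/3, which vanishes at t = -1 and t = 1/3.
Compare values at every candidate in [-4, 2]: R(-4) = 173/3; R(-1) = -7/3; R(1/3) = -61/81; R(2) = -43/3.
So the minimum is R(2) = -43/3.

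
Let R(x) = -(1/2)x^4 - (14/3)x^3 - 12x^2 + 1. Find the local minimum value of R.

-43/2

R'(x) = -2x^3 - 14x^2 - 24x = 0 at x = -4, -3, 0.
Second-derivative test with R''(x) = -6x^2 - 28x - 24: R''(-4) = -8 < 0 ⇒ local maximum; R''(-3) = 6 > 0 ⇒ local minimum; R''(0) = -24 < 0 ⇒ local maximum.
Thus R has its local minimum at x = -3, with value -43/2.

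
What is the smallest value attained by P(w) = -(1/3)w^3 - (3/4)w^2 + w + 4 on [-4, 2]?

Differentiating, P'(w) = -w^2 - (3/2)w + 1; which vanishes at w = -2 and w = 1/2.
Candidates: P(-4) = 28/3, P(-2) = 5/3, P(1/2) = 205/48, P(2) = 1/3.
So the minimum is P(2) = 1/3.

1/3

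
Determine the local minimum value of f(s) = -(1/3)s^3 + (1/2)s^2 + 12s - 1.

-47/2

f'(s) = -s^2 + s + 12 = 0 at s = -3, 4.
Second-derivative test with f''(s) = -2s + 1: f''(-3) = 7 > 0 ⇒ local minimum; f''(4) = -7 < 0 ⇒ local maximum.
Thus f has its local minimum at s = -3, with value -47/2.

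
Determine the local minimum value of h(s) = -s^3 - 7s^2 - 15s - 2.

7

h'(s) = -3s^2 - 14s - 15. Setting h'(s) = 0 gives s ∈ {-3, -5/3}.
Since h''(s) = -6s - 14, we get h''(-3) = 4 > 0 ⇒ local minimum; h''(-5/3) = -4 < 0 ⇒ local maximum.
The local minimum is h(-3) = 7.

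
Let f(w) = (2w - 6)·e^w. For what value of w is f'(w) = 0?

f'(w) = 2·e^w + (2w - 6)·1·e^w = (2w - 4)·e^w. Since e^w > 0, the only critical point is w = 2.
f''(2) has the same sign as 2 > 0, so this is a local minimum.
f(2) = (-2)·e^(2) ≈ -14.7781.

2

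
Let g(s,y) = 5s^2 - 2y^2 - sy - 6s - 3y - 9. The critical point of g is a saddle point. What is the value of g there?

-378/41

∂g/∂s = 10s - y - 6 = 0 and ∂g/∂y = -s - 4y - 3 = 0, so (s, y) = (21/41, -36/41).
The Hessian has g_{ss} = 10, g_{yy} = -4, g_{sy} = -1, giving D = -41 < 0, so the point is a saddle point.
g(21/41, -36/41) = -378/41.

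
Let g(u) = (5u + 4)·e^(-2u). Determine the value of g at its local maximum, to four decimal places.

4.5553

Differentiating with the product rule gives g'(u) = (-10u - 3)·e^(-2u). Since e^(-2u) > 0, the only critical point is u = -3/10.
g''(-3/10) has the same sign as -10 < 0, so this is a local maximum.
g(-3/10) = (5/2)·e^(3/5) ≈ 4.5553.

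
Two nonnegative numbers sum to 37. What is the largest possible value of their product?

1369/4

With x + y = 37, the product is P(x) = x(37 − x).
P'(x) = 37 − 2x = 0 gives x = 37/2; P'' = −2 < 0, so this is the maximum.
P = 37/2·37/2 = 1369/4.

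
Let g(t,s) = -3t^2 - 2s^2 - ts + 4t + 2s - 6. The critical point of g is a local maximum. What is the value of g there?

∂g/∂t = -6t - s + 4 = 0 and ∂g/∂s = -t - 4s + 2 = 0, so (t, s) = (14/23, 8/23).
The Hessian has g_{tt} = -6, g_{ss} = -4, g_{ts} = -1, giving D = 23 > 0 with g_{tt} < 0, so the point is a local maximum.
g(14/23, 8/23) = -102/23.

-102/23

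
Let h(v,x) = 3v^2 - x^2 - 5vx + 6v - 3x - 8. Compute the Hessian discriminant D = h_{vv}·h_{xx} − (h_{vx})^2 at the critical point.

-37

∂h/∂v = 6v - 5x + 6 = 0 and ∂h/∂x = -5v - 2x - 3 = 0, so (v, x) = (-27/37, 12/37).
The Hessian has h_{vv} = 6, h_{xx} = -2, h_{vx} = -5, giving D = -37 < 0, so the point is a saddle point.
D = (6)·(-2) − (-5)^2 = -37.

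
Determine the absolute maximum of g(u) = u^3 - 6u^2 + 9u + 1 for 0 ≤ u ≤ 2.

5

The derivative is 3u^2 - 12u + 9, whose only zero in [0, 2] is u = 1.
Candidates: g(0) = 1, g(1) = 5, g(2) = 3.
The maximum over the interval is 5, attained at u = 1.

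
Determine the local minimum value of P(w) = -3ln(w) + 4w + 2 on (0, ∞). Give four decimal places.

5.8630

P'(w) = -3/w + 4 = 0 gives w = 3/4.
P''(w) = 3/w², which is positive for w > 0, so this is a local minimum.
P(3/4) = -3·ln(3/4) + 3 + 2 ≈ 5.8630.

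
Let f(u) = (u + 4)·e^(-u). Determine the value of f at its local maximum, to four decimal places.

20.0855

f'(u) = 1·e^(-u) + (u + 4)·(-1)·e^(-u) = (-u - 3)·e^(-u). Since e^(-u) > 0, the only critical point is u = -3.
f''(-3) has the same sign as -1 < 0, so this is a local maximum.
f(-3) = (1)·e^(3) ≈ 20.0855.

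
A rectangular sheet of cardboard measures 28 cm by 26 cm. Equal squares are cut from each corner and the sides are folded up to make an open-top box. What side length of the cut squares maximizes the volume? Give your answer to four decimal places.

With cut size x, the volume is V(x) = x(28 − 2x)(26 − 2x) for 0 < x < 13.
V'(x) = 12x^2 − 216x + 728. Setting V'(x) = 0 gives x ≈ 4.4908 (the root in (0, 13)).
V''(x) = 24x − 216 is negative there, so this is the maximum; V ≈ 1453.5046.

4.4908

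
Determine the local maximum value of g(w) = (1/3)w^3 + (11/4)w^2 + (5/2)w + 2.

Critical points: g'(w) = w^2 + (11/2)w + 5/2 vanishes at w = -5, -1/2.
g''(w) = 2w + 11/2. g''(-5) = -9/2 < 0 ⇒ local maximum; g''(-1/2) = 9/2 > 0 ⇒ local minimum.
So the local maximum value is g(-5) = 199/12.

199/12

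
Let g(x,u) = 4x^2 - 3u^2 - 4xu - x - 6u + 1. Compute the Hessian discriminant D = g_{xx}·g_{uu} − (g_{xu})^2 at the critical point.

-64

∂g/∂x = 8x - 4u - 1 = 0 and ∂g/∂u = -4x - 6u - 6 = 0, so (x, u) = (-9/32, -13/16).
The Hessian has g_{xx} = 8, g_{uu} = -6, g_{xu} = -4, giving D = -64 < 0, so the point is a saddle point.
D = (8)·(-6) − (-4)^2 = -64.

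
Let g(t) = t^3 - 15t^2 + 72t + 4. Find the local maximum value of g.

g'(t) = 3t^2 - 30t + 72. Setting g'(t) = 0 gives t ∈ {4, 6}.
Since g''(t) = 6t - 30, we get g''(4) = -6 < 0 ⇒ local maximum; g''(6) = 6 > 0 ⇒ local minimum.
Thus g has its local maximum at t = 4, with value 116.

116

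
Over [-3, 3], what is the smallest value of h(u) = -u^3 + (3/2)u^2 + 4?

-19/2

The derivative is -3u^2 + 3u, which vanishes at u = 0 and u = 1.
Compare values at every candidate in [-3, 3]: h(-3) = 89/2; h(0) = 4; h(1) = 9/2; h(3) = -19/2.
Hence the absolute minimum is -19/2 at u = 3.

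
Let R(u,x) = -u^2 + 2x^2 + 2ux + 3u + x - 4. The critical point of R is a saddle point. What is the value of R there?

∂R/∂u = -2u + 2x + 3 = 0 and ∂R/∂x = 2u + 4x + 1 = 0, so (u, x) = (5/6, -2/3).
The Hessian has R_{uu} = -2, R_{xx} = 4, R_{ux} = 2, giving D = -12 < 0, so the point is a saddle point.
R(5/6, -2/3) = -37/12.

-37/12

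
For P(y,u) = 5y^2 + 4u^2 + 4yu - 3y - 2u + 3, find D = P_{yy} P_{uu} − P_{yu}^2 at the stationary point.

64

∂P/∂y = 10y + 4u - 3 = 0 and ∂P/∂u = 4y + 8u - 2 = 0, so (y, u) = (1/4, 1/8).
The Hessian has P_{yy} = 10, P_{uu} = 8, P_{yu} = 4, giving D = 64 > 0 with P_{yy} > 0, so the point is a local minimum.
D = (10)·(8) − (4)^2 = 64.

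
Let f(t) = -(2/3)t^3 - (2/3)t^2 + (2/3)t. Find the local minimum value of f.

-2/3

f'(t) = -2t^2 - (4/3)t + 2/3 = 0 at t = -1, 1/3.
Since f''(t) = -4t - 4/3, we get f''(-1) = 8/3 > 0 ⇒ local minimum; f''(1/3) = -8/3 < 0 ⇒ local maximum.
Thus f has its local minimum at t = -1, with value -2/3.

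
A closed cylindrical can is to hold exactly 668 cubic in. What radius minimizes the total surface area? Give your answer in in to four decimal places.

With radius r and height h, πr²h = 668 so h = 668/(πr²), and S(r) = 2πr² + 2πrh = 2πr² + 2·668/r.
S'(r) = 4πr − 2·668/r² = 0 ⇒ r³ = 668/(2π), so r ≈ 4.7373 and h = 2r ≈ 9.4746.
S''(r) = 4π + 4·668/r³ > 0, so this is the minimum; S ≈ 423.0245.

4.7373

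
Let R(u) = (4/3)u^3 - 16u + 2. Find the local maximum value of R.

70/3

R'(u) = 4u^2 - 16. Setting R'(u) = 0 gives u ∈ {-2, 2}.
R''(u) = 8u. R''(-2) = -16 < 0 ⇒ local maximum; R''(2) = 16 > 0 ⇒ local minimum.
The local maximum is R(-2) = 70/3.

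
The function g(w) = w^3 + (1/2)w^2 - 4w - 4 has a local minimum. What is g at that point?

g'(w) = 3w^2 + w - 4. Setting g'(w) = 0 gives w ∈ {-4/3, 1}.
Since g''(w) = 6w + 1, we get g''(-4/3) = -7 < 0 ⇒ local maximum; g''(1) = 7 > 0 ⇒ local minimum.
The local minimum is g(1) = -13/2.

-13/2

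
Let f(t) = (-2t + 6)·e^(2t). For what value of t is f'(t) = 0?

5/2

f'(t) = (-2)·e^(2t) + (-2t + 6)·2·e^(2t) = (-4t + 10)·e^(2t). Since e^(2t) > 0, the only critical point is t = 5/2.
f''(5/2) has the same sign as -4 < 0, so this is a local maximum.
f(5/2) = (1)·e^(5) ≈ 148.4132.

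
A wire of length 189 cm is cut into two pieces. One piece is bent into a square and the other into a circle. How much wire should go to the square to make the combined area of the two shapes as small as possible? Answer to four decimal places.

105.8587

Let x be the length used for the square. Square side x/4; circle radius (189−x)/(2π).
A(x) = (x/4)² + π·((189−x)/(2π))² = x²/16 + (189−x)²/(4π) for 0 ≤ x ≤ 189. A'(x) = x/8 − (189−x)/(2π) = 0 gives x = 4·189/(π+4) ≈ 105.8587.
A'' = 1/8 + 1/(2π) > 0, so this gives the minimum combined area; x ≈ 105.8587 cm to the square.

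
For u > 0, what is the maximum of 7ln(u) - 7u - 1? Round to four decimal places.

-8.0000

f'(u) = 7/u − 7 = 0 gives u = 1.
f''(u) = -7/u², which is negative for u > 0, so this is a local maximum.
f(1) = 7·ln(1) - 7 - 1 ≈ -8.0000.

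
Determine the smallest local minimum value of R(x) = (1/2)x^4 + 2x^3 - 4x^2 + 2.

Critical points: R'(x) = 2x^3 + 6x^2 - 8x vanishes at x = -4, 0, 1.
Since R''(x) = 6x^2 + 12x - 8, we get R''(-4) = 40 > 0 ⇒ local minimum; R''(0) = -8 < 0 ⇒ local maximum; R''(1) = 10 > 0 ⇒ local minimum.
Thus R has its smallest local minimum at x = -4, with value -62.

-62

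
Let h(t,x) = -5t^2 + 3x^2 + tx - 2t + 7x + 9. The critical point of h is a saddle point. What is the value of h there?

∂h/∂t = -10t + x - 2 = 0 and ∂h/∂x = t + 6x + 7 = 0, so (t, x) = (-19/61, -68/61).
The Hessian has h_{tt} = -10, h_{xx} = 6, h_{tx} = 1, giving D = -61 < 0, so the point is a saddle point.
h(-19/61, -68/61) = 330/61.

330/61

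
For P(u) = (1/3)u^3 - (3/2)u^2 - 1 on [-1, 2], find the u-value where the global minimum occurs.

2

The derivative is u^2 - 3u, whose only zero in [-1, 2] is u = 0.
Candidates: P(-1) = -17/6,  P(0) = -1,  P(2) = -13/3.
Hence the absolute minimum is -13/3 at u = 2.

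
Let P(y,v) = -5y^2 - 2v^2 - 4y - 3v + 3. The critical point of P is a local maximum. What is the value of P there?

197/40

∂P/∂y = -10y - 4 = 0 and ∂P/∂v = -4v - 3 = 0, so (y, v) = (-2/5, -3/4).
The Hessian has P_{yy} = -10, P_{vv} = -4, P_{yv} = 0, giving D = 40 > 0 with P_{yy} < 0, so the point is a local maximum.
P(-2/5, -3/4) = 197/40.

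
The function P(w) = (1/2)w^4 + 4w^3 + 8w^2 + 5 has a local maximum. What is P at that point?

13

P'(w) = 2w^3 + 12w^2 + 16w. Setting P'(w) = 0 gives w ∈ {-4, -2, 0}.
Second-derivative test with P''(w) = 6w^2 + 24w + 16: P''(-4) = 16 > 0 ⇒ local minimum; P''(-2) = -8 < 0 ⇒ local maximum; P''(0) = 16 > 0 ⇒ local minimum.
The local maximum is P(-2) = 13.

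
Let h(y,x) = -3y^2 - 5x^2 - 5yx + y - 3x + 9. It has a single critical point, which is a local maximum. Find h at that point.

362/35

∂h/∂y = -6y - 5x + 1 = 0 and ∂h/∂x = -5y - 10x - 3 = 0, so (y, x) = (5/7, -23/35).
The Hessian has h_{yy} = -6, h_{xx} = -10, h_{yx} = -5, giving D = 35 > 0 with h_{yy} < 0, so the point is a local maximum.
h(5/7, -23/35) = 362/35.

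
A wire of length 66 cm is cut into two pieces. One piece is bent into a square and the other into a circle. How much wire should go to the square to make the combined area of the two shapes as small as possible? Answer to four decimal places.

36.9665

Let x be the length used for the square. Square side x/4; circle radius (66−x)/(2π).
A(x) = (x/4)² + π·((66−x)/(2π))² = x²/16 + (66−x)²/(4π) for 0 ≤ x ≤ 66. A'(x) = x/8 − (66−x)/(2π) = 0 gives x = 4·66/(π+4) ≈ 36.9665.
A'' = 1/8 + 1/(2π) > 0, so this gives the minimum combined area; x ≈ 36.9665 cm to the square.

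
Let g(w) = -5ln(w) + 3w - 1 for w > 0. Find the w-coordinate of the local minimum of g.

g'(w) = -5/w + 3 = 0 gives w = 5/3.
g''(w) = 5/w², which is positive for w > 0, so this is a local minimum.
g(5/3) = -5·ln(5/3) + 5 - 1 ≈ 1.4459.

5/3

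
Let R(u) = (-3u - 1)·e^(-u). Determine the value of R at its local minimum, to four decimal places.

Differentiating with the product rule gives R'(u) = (3u - 2)·e^(-u). Since e^(-u) > 0, the only critical point is u = 2/3.
R''(2/3) has the same sign as 3 > 0, so this is a local minimum.
R(2/3) = (-3)·e^(-2/3) ≈ -1.5403.

-1.5403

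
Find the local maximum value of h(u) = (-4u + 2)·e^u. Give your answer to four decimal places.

2.4261

h'(u) = (-4)·e^u + (-4u + 2)·1·e^u = (-4u - 2)·e^u. Since e^u > 0, the only critical point is u = -1/2.
h''(-1/2) has the same sign as -4 < 0, so this is a local maximum.
h(-1/2) = (4)·e^(-1/2) ≈ 2.4261.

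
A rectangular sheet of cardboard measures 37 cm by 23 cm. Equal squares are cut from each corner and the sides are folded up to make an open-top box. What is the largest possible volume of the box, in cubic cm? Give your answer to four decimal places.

1764.7473

With cut size x, the volume is V(x) = x(37 − 2x)(23 − 2x) for 0 < x < 11.5.
V'(x) = 12x^2 − 240x + 851. Setting V'(x) = 0 gives x ≈ 4.6071 (the root in (0, 11.5)).
V''(x) = 24x − 240 is negative there, so this is the maximum; V ≈ 1764.7473.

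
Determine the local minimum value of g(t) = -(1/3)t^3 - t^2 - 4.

-16/3

Critical points: g'(t) = -t^2 - 2t vanishes at t = -2, 0.
Since g''(t) = -2t - 2, we get g''(-2) = 2 > 0 ⇒ local minimum; g''(0) = -2 < 0 ⇒ local maximum.
So the local minimum value is g(-2) = -16/3.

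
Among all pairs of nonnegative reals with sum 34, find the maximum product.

With x + y = 34, the product is P(x) = x(34 − x).
P'(x) = 34 − 2x = 0 gives x = 17; P'' = −2 < 0, so this is the maximum.
P = 17·17 = 289.

289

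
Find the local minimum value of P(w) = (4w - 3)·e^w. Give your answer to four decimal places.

Differentiating with the product rule gives P'(w) = (4w + 1)·e^w. Since e^w > 0, the only critical point is w = -1/4.
P''(-1/4) has the same sign as 4 > 0, so this is a local minimum.
P(-1/4) = (-4)·e^(-1/4) ≈ -3.1152.

-3.1152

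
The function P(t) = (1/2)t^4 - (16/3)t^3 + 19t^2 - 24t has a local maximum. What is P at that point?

-9/2

Critical points: P'(t) = 2t^3 - 16t^2 + 38t - 24 vanishes at t = 1, 3, 4.
Second-derivative test with P''(t) = 6t^2 - 32t + 38: P''(1) = 12 > 0 ⇒ local minimum; P''(3) = -4 < 0 ⇒ local maximum; P''(4) = 6 > 0 ⇒ local minimum.
Thus P has its local maximum at t = 3, with value -9/2.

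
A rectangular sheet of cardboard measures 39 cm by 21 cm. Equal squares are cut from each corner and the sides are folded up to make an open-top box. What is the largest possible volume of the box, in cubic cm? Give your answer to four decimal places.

1621.2173

With cut size x, the volume is V(x) = x(39 − 2x)(21 − 2x) for 0 < x < 10.5.
V'(x) = 12x^2 − 240x + 819. Setting V'(x) = 0 gives x ≈ 4.3653 (the root in (0, 10.5)).
V''(x) = 24x − 240 is negative there, so this is the maximum; V ≈ 1621.2173.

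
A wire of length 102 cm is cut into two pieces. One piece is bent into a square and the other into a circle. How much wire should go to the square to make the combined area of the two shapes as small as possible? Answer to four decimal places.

Let x be the length used for the square. Square side x/4; circle radius (102−x)/(2π).
A(x) = (x/4)² + π·((102−x)/(2π))² = x²/16 + (102−x)²/(4π) for 0 ≤ x ≤ 102. A'(x) = x/8 − (102−x)/(2π) = 0 gives x = 4·102/(π+4) ≈ 57.1301.
A'' = 1/8 + 1/(2π) > 0, so this gives the minimum combined area; x ≈ 57.1301 cm to the square.

57.1301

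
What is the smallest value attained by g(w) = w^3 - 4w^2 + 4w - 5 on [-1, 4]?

-14

The derivative is 3w^2 - 8w + 4, which vanishes at w = 2/3 and w = 2.
Evaluating at the critical points and endpoints: g(-1) = -14,  g(2/3) = -103/27,  g(2) = -5,  g(4) = 11.
So the minimum is g(-1) = -14.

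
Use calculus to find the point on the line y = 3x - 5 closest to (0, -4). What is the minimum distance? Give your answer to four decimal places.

Minimize D(x)^2 = (x + 0)^2 + (3x - 1)^2.
d/dx[D^2] = 2(x + 0) + 2·3·(3x - 1) = 0 ⇒ x = 3/10.
Then y = -41/10 and the distance is √(1/10) ≈ 0.3162.

0.3162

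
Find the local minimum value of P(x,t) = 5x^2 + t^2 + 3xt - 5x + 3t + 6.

-49/11

∂P/∂x = 10x + 3t - 5 = 0 and ∂P/∂t = 3x + 2t + 3 = 0, so (x, t) = (19/11, -45/11).
The Hessian has P_{xx} = 10, P_{tt} = 2, P_{xt} = 3, giving D = 11 > 0 with P_{xx} > 0, so the point is a local minimum.
P(19/11, -45/11) = -49/11.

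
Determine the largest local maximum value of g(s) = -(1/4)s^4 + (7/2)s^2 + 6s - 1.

113/4

g'(s) = -s^3 + 7s + 6. Setting g'(s) = 0 gives s ∈ {-2, -1, 3}.
Since g''(s) = -3s^2 + 7, we get g''(-2) = -5 < 0 ⇒ local maximum; g''(-1) = 4 > 0 ⇒ local minimum; g''(3) = -20 < 0 ⇒ local maximum.
So the largest local maximum value is g(3) = 113/4.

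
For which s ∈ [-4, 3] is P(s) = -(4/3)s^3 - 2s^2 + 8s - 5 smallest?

3

Differentiating, P'(s) = -4s^2 - 4s + 8; which vanishes at s = -2 and s = 1.
Evaluating at the critical points and endpoints: P(-4) = 49/3,  P(-2) = -55/3,  P(1) = -1/3,  P(3) = -35.
The minimum over the interval is -35, attained at s = 3.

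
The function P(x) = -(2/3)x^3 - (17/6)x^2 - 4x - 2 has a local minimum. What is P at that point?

Critical points: P'(x) = -2x^2 - (17/3)x - 4 vanishes at x = -3/2, -4/3.
P''(x) = -4x - 17/3. P''(-3/2) = 1/3 > 0 ⇒ local minimum; P''(-4/3) = -1/3 < 0 ⇒ local maximum.
The local minimum is P(-3/2) = -1/8.

-1/8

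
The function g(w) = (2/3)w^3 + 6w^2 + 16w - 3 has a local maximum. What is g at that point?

-41/3

Critical points: g'(w) = 2w^2 + 12w + 16 vanishes at w = -4, -2.
Second-derivative test with g''(w) = 4w + 12: g''(-4) = -4 < 0 ⇒ local maximum; g''(-2) = 4 > 0 ⇒ local minimum.
Thus g has its local maximum at w = -4, with value -41/3.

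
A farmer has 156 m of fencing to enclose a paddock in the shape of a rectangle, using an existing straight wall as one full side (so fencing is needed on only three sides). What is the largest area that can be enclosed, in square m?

3042

Let the sides perpendicular to the wall have length x and the parallel side y, so 2x + y = 156 and the area is A = xy = x(156 − 2x).
A'(x) = 156 − 4x = 0 gives x = 39, and A''(x) = −4 < 0 confirms a maximum.
Then y = 156 − 2·39 = 78 and A = 3042.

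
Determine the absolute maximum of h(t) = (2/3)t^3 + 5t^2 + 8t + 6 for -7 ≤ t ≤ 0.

34/3

Differentiating, h'(t) = 2t^2 + 10t + 8; which vanishes at t = -4 and t = -1.
Compare values at every candidate in [-7, 0]: h(-7) = -101/3; h(-4) = 34/3; h(-1) = 7/3; h(0) = 6.
The maximum over the interval is 34/3, attained at t = -4.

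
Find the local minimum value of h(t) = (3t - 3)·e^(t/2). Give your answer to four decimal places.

Differentiating with the product rule gives h'(t) = ((3/2)t + 3/2)·e^(t/2). Since e^(t/2) > 0, the only critical point is t = -1.
h''(-1) has the same sign as 3/2 > 0, so this is a local minimum.
h(-1) = (-6)·e^(-1/2) ≈ -3.6392.

-3.6392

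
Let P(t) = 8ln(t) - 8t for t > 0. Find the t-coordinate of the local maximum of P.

P'(t) = 8/t − 8 = 0 gives t = 1.
P''(t) = -8/t², which is negative for t > 0, so this is a local maximum.
P(1) = 8·ln(1) - 8 ≈ -8.0000.

1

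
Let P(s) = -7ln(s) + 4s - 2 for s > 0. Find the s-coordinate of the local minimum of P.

P'(s) = -7/s + 4 = 0 gives s = 7/4.
P''(s) = 7/s², which is positive for s > 0, so this is a local minimum.
P(7/4) = -7·ln(7/4) + 7 - 2 ≈ 1.0827.

7/4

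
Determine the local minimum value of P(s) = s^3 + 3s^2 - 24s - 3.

P'(s) = 3s^2 + 6s - 24. Setting P'(s) = 0 gives s ∈ {-4, 2}.
P''(s) = 6s + 6. P''(-4) = -18 < 0 ⇒ local maximum; P''(2) = 18 > 0 ⇒ local minimum.
The local minimum is P(2) = -31.

-31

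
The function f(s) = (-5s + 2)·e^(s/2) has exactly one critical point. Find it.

-8/5

By the product rule, f'(s) = (-(5/2)s - 4)·e^(s/2). Since e^(s/2) > 0, the only critical point is s = -8/5.
f''(-8/5) has the same sign as -5/2 < 0, so this is a local maximum.
f(-8/5) = (10)·e^(-4/5) ≈ 4.4933.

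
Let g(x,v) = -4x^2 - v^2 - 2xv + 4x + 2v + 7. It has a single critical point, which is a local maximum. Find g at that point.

25/3

∂g/∂x = -8x - 2v + 4 = 0 and ∂g/∂v = -2x - 2v + 2 = 0, so (x, v) = (1/3, 2/3).
The Hessian has g_{xx} = -8, g_{vv} = -2, g_{xv} = -2, giving D = 12 > 0 with g_{xx} < 0, so the point is a local maximum.
g(1/3, 2/3) = 25/3.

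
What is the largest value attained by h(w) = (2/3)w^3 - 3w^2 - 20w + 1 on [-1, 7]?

52/3

h'(w) = 2w^2 - 6w - 20, whose only zero in [-1, 7] is w = 5.
Evaluating at the critical points and endpoints: h(-1) = 52/3; h(5) = -272/3; h(7) = -172/3.
So the maximum is h(-1) = 52/3.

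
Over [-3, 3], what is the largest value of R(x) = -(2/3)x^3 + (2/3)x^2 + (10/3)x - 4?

The derivative is -2x^2 + (4/3)x + 10/3, which vanishes at x = -1 and x = 5/3.
Compare values at every candidate in [-3, 3]: R(-3) = 10; R(-1) = -6; R(5/3) = 26/81; R(3) = -6.
The maximum over the interval is 10, attained at x = -3.

10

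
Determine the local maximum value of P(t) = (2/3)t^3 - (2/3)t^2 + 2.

P'(t) = 2t^2 - (4/3)t = 0 at t = 0, 2/3.
Second-derivative test with P''(t) = 4t - 4/3: P''(0) = -4/3 < 0 ⇒ local maximum; P''(2/3) = 4/3 > 0 ⇒ local minimum.
Thus P has its local maximum at t = 0, with value 2.

2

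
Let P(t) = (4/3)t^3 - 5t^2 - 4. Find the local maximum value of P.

-4

P'(t) = 4t^2 - 10t = 0 at t = 0, 5/2.
Since P''(t) = 8t - 10, we get P''(0) = -10 < 0 ⇒ local maximum; P''(5/2) = 10 > 0 ⇒ local minimum.
So the local maximum value is P(0) = -4.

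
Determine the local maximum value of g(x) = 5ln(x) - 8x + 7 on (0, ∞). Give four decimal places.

-0.3500

g'(x) = 5/x − 8 = 0 gives x = 5/8.
g''(x) = -5/x², which is negative for x > 0, so this is a local maximum.
g(5/8) = 5·ln(5/8) - 5 + 7 ≈ -0.3500.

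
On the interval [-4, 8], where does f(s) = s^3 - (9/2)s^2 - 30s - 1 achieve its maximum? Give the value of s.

Differentiating, f'(s) = 3s^2 - 9s - 30; which vanishes at s = -2 and s = 5.
Compare values at every candidate in [-4, 8]: f(-4) = -17, f(-2) = 33, f(5) = -277/2, f(8) = -17.
So the maximum is f(-2) = 33.

-2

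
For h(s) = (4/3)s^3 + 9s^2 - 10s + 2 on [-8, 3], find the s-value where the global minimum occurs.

-8

h'(s) = 4s^2 + 18s - 10, which vanishes at s = -5 and s = 1/2.
Candidates: h(-8) = -74/3; h(-5) = 331/3; h(1/2) = -7/12; h(3) = 89.
The minimum over the interval is -74/3, attained at s = -8.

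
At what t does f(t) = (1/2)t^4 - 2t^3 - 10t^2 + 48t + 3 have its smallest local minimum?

-3

f'(t) = 2t^3 - 6t^2 - 20t + 48 = 0 at t = -3, 2, 4.
f''(t) = 6t^2 - 12t - 20. f''(-3) = 70 > 0 ⇒ local minimum; f''(2) = -20 < 0 ⇒ local maximum; f''(4) = 28 > 0 ⇒ local minimum.
So the smallest local minimum value is f(-3) = -273/2.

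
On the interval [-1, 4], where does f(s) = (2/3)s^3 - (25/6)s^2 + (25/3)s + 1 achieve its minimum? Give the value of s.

-1

The derivative is 2s^2 - (25/3)s + 25/3, which vanishes at s = 5/3 and s = 5/2.
Compare values at every candidate in [-1, 4]: f(-1) = -73/6, f(5/3) = 1037/162, f(5/2) = 149/24, f(4) = 31/3.
So the minimum is f(-1) = -73/6.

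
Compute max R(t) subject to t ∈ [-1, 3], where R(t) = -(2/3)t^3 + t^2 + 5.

20/3

Differentiating, R'(t) = -2t^2 + 2t; which vanishes at t = 0 and t = 1.
Evaluating at the critical points and endpoints: R(-1) = 20/3, R(0) = 5, R(1) = 16/3, R(3) = -4.
So the maximum is R(-1) = 20/3.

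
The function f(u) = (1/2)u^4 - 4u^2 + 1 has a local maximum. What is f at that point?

Critical points: f'(u) = 2u^3 - 8u vanishes at u = -2, 0, 2.
Second-derivative test with f''(u) = 6u^2 - 8: f''(-2) = 16 > 0 ⇒ local minimum; f''(0) = -8 < 0 ⇒ local maximum; f''(2) = 16 > 0 ⇒ local minimum.
The local maximum is f(0) = 1.

1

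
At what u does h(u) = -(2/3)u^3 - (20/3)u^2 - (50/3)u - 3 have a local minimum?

-5

Critical points: h'(u) = -2u^2 - (40/3)u - 50/3 vanishes at u = -5, -5/3.
Since h''(u) = -4u - 40/3, we get h''(-5) = 20/3 > 0 ⇒ local minimum; h''(-5/3) = -20/3 < 0 ⇒ local maximum.
So the local minimum value is h(-5) = -3.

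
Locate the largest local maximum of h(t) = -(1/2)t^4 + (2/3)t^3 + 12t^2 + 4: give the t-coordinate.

4

h'(t) = -2t^3 + 2t^2 + 24t. Setting h'(t) = 0 gives t ∈ {-3, 0, 4}.
h''(t) = -6t^2 + 4t + 24. h''(-3) = -42 < 0 ⇒ local maximum; h''(0) = 24 > 0 ⇒ local minimum; h''(4) = -56 < 0 ⇒ local maximum.
So the largest local maximum value is h(4) = 332/3.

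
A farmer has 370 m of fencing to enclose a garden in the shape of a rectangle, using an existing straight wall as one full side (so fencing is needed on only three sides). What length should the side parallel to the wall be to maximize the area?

185

Let the sides perpendicular to the wall have length x and the parallel side y, so 2x + y = 370 and the area is A = xy = x(370 − 2x).
A'(x) = 370 − 4x = 0 gives x = 185/2, and A''(x) = −4 < 0 confirms a maximum.
Then y = 370 − 2·185/2 = 185 and A = 34225/2.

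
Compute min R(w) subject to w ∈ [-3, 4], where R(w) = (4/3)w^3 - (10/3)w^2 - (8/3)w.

Differentiating, R'(w) = 4w^2 - (20/3)w - 8/3; which vanishes at w = -1/3 and w = 2.
Candidates: R(-3) = -58; R(-1/3) = 38/81; R(2) = -8; R(4) = 64/3.
Hence the absolute minimum is -58 at w = -3.

-58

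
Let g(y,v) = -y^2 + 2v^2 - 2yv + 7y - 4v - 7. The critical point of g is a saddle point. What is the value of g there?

-29/6

∂g/∂y = -2y - 2v + 7 = 0 and ∂g/∂v = -2y + 4v - 4 = 0, so (y, v) = (5/3, 11/6).
The Hessian has g_{yy} = -2, g_{vv} = 4, g_{yv} = -2, giving D = -12 < 0, so the point is a saddle point.
g(5/3, 11/6) = -29/6.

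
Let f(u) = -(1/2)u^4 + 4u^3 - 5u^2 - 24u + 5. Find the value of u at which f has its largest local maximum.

-1

Critical points: f'(u) = -2u^3 + 12u^2 - 10u - 24 vanishes at u = -1, 3, 4.
Since f''(u) = -6u^2 + 24u - 10, we get f''(-1) = -40 < 0 ⇒ local maximum; f''(3) = 8 > 0 ⇒ local minimum; f''(4) = -10 < 0 ⇒ local maximum.
The largest local maximum is f(-1) = 39/2.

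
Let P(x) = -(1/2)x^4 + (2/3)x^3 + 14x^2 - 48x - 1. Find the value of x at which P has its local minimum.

2

P'(x) = -2x^3 + 2x^2 + 28x - 48. Setting P'(x) = 0 gives x ∈ {-4, 2, 3}.
Second-derivative test with P''(x) = -6x^2 + 4x + 28: P''(-4) = -84 < 0 ⇒ local maximum; P''(2) = 12 > 0 ⇒ local minimum; P''(3) = -14 < 0 ⇒ local maximum.
So the local minimum value is P(2) = -131/3.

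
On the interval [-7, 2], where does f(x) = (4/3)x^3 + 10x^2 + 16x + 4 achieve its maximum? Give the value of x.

2

Differentiating, f'(x) = 4x^2 + 20x + 16; which vanishes at x = -4 and x = -1.
Candidates: f(-7) = -226/3,  f(-4) = 44/3,  f(-1) = -10/3,  f(2) = 260/3.
The maximum over the interval is 260/3, attained at x = 2.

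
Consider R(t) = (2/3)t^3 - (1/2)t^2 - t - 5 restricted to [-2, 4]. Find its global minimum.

Differentiating, R'(t) = 2t^2 - t - 1; which vanishes at t = -1/2 and t = 1.
Candidates: R(-2) = -31/3; R(-1/2) = -113/24; R(1) = -35/6; R(4) = 77/3.
The minimum over the interval is -31/3, attained at t = -2.

-31/3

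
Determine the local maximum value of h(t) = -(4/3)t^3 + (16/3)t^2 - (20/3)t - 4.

Critical points: h'(t) = -4t^2 + (32/3)t - 20/3 vanishes at t = 1, 5/3.
Second-derivative test with h''(t) = -8t + 32/3: h''(1) = 8/3 > 0 ⇒ local minimum; h''(5/3) = -8/3 < 0 ⇒ local maximum.
Thus h has its local maximum at t = 5/3, with value -524/81.

-524/81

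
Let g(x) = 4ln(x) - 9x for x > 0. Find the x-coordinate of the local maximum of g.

4/9

g'(x) = 4/x − 9 = 0 gives x = 4/9.
g''(x) = -4/x², which is negative for x > 0, so this is a local maximum.
g(4/9) = 4·ln(4/9) - 4 ≈ -7.2437.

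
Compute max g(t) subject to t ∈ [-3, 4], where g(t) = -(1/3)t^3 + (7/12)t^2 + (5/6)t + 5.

The derivative is -t^2 + (7/6)t + 5/6, which vanishes at t = -1/2 and t = 5/3.
Evaluating at the critical points and endpoints: g(-3) = 67/4; g(-1/2) = 229/48; g(5/3) = 2095/324; g(4) = -11/3.
So the maximum is g(-3) = 67/4.

67/4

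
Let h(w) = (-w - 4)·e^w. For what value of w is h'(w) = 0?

-5

By the product rule, h'(w) = (-w - 5)·e^w. Since e^w > 0, the only critical point is w = -5.
h''(-5) has the same sign as -1 < 0, so this is a local maximum.
h(-5) = (1)·e^(-5) ≈ 0.0067.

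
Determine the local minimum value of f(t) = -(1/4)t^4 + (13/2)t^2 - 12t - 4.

-39/4

Critical points: f'(t) = -t^3 + 13t - 12 vanishes at t = -4, 1, 3.
f''(t) = -3t^2 + 13. f''(-4) = -35 < 0 ⇒ local maximum; f''(1) = 10 > 0 ⇒ local minimum; f''(3) = -14 < 0 ⇒ local maximum.
So the local minimum value is f(1) = -39/4.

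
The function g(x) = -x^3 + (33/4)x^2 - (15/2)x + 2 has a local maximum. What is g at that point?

183/4

g'(x) = -3x^2 + (33/2)x - 15/2. Setting g'(x) = 0 gives x ∈ {1/2, 5}.
Second-derivative test with g''(x) = -6x + 33/2: g''(1/2) = 27/2 > 0 ⇒ local minimum; g''(5) = -27/2 < 0 ⇒ local maximum.
Thus g has its local maximum at x = 5, with value 183/4.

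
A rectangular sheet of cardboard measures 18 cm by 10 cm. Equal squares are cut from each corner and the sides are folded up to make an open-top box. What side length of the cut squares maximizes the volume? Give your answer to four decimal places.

2.0633

With cut size x, the volume is V(x) = x(18 − 2x)(10 − 2x) for 0 < x < 5.
V'(x) = 12x^2 − 112x + 180. Setting V'(x) = 0 gives x ≈ 2.0633 (the root in (0, 5)).
V''(x) = 24x − 112 is negative there, so this is the maximum; V ≈ 168.1260.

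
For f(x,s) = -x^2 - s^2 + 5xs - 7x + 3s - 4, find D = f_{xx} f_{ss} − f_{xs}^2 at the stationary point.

-21

∂f/∂x = -2x + 5s - 7 = 0 and ∂f/∂s = 5x - 2s + 3 = 0, so (x, s) = (-1/21, 29/21).
The Hessian has f_{xx} = -2, f_{ss} = -2, f_{xs} = 5, giving D = -21 < 0, so the point is a saddle point.
D = (-2)·(-2) − (5)^2 = -21.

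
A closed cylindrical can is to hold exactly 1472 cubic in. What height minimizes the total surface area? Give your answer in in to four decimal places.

12.3293

With radius r and height h, πr²h = 1472 so h = 1472/(πr²), and S(r) = 2πr² + 2πrh = 2πr² + 2·1472/r.
S'(r) = 4πr − 2·1472/r² = 0 ⇒ r³ = 1472/(2π), so r ≈ 6.1647 and h = 2r ≈ 12.3293.
S''(r) = 4π + 4·1472/r³ > 0, so this is the minimum; S ≈ 716.3409.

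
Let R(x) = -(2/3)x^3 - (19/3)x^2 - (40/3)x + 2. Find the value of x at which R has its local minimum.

R'(x) = -2x^2 - (38/3)x - 40/3 = 0 at x = -5, -4/3.
Second-derivative test with R''(x) = -4x - 38/3: R''(-5) = 22/3 > 0 ⇒ local minimum; R''(-4/3) = -22/3 < 0 ⇒ local maximum.
Thus R has its local minimum at x = -5, with value -19/3.

-5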